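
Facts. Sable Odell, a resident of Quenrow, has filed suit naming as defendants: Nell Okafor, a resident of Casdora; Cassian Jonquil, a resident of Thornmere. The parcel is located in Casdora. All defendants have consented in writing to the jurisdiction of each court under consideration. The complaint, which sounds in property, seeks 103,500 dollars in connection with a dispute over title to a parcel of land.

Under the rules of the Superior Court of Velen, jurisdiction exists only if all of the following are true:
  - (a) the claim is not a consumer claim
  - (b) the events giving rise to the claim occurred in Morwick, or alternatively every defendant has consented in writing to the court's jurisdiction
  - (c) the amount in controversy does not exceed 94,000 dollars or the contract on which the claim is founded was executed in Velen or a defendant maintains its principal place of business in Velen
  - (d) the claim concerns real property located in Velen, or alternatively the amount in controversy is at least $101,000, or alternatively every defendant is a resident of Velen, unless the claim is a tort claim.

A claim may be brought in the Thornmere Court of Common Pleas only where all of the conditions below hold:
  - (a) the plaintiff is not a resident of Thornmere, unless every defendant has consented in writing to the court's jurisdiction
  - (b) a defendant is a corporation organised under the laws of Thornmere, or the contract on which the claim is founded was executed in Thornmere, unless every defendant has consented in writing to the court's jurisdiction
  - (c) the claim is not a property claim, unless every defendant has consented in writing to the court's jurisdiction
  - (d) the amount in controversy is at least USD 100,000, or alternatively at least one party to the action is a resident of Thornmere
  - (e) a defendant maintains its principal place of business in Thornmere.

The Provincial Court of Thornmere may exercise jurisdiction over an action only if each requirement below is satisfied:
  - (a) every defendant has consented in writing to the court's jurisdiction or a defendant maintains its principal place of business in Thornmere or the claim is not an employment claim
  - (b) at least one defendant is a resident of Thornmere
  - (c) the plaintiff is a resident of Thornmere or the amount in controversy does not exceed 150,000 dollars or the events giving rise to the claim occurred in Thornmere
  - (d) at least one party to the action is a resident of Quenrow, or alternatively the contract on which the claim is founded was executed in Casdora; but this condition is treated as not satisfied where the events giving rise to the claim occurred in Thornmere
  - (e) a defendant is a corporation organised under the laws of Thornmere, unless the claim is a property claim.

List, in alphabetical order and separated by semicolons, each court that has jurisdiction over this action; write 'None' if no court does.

the Provincial Court of Thornmere

The Superior Court of Velen:
  (a) The claim is a property claim, not a consumer claim. Satisfied.
  (b) Every defendant has filed written consent, which satisfies one of the alternatives. Satisfied.
  (c) The amount in controversy is $103,500, above the 94,000 dollars ceiling; no contract (and hence no place of execution) is alleged; no defendant is a corporation — every alternative fails. Not met.
  (d) The amount in controversy is USD 103,500, which meets the USD 101,000 floor — that alternative is enough. Met.
  → No jurisdiction.
The Thornmere Court of Common Pleas:
  (a) The plaintiff resides in Quenrow, which is not Thornmere. Met.
  (b) No defendant is a corporation; no contract (and hence no place of execution) is alleged — no alternative holds. However, every defendant has filed written consent, so the 'unless' proviso supplies this condition. Condition met.
  (c) The claim is a property claim. But every defendant has filed written consent, and the 'unless' clause therefore excuses the requirement. Satisfied.
  (d) The amount in controversy is 103,500 dollars, which meets the USD 100,000 floor, so one alternative holds. Met.
  (e) No defendant is a corporation. Not met.
  → The court lacks jurisdiction.
The Provincial Court of Thornmere:
  (a) Every defendant has filed written consent, which satisfies one of the alternatives. Satisfied.
  (b) Cassian Jonquil resides in Thornmere. Met.
  (c) The amount in controversy is USD 103,500, within the 150,000 dollars ceiling — that alternative is enough. Satisfied.
  (d) Sable Odell resides in Quenrow, so this disjunct is met. The carve-out does not apply: the operative events occurred in Casdora, not Thornmere. Condition met.
  (e) No defendant is a corporation. The proviso rescues it, though: the claim is a property claim. Satisfied.
  → The court has jurisdiction.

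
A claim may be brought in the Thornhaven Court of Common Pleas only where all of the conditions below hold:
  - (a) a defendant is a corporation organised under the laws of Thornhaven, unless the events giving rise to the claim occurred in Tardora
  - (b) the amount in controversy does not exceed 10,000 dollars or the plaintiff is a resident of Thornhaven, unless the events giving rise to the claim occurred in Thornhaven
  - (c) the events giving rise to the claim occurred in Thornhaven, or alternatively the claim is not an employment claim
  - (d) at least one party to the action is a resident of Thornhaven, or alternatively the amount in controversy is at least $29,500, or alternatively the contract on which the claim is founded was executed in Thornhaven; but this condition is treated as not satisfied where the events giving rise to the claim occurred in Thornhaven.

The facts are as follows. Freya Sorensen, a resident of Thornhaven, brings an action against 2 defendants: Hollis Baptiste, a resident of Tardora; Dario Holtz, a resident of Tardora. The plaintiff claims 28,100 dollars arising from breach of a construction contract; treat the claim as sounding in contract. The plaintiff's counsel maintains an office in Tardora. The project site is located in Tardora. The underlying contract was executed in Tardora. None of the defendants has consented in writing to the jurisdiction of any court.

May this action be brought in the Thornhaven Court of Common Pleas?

Yes

The Thornhaven Court of Common Pleas:
  (a) No defendant is a corporation. But the operative events occurred in Tardora, and the 'unless' clause therefore excuses the requirement. Met.
  (b) The plaintiff resides in Thornhaven, which satisfies one of the alternatives. Condition met.
  (c) The claim is a contract claim, not an employment claim — that alternative is enough. Condition met.
  (d) Freya Sorensen resides in Thornhaven — that alternative is enough. The exception is not triggered, since the operative events occurred in Tardora, not Thornhaven. Met.
  → Jurisdiction lies.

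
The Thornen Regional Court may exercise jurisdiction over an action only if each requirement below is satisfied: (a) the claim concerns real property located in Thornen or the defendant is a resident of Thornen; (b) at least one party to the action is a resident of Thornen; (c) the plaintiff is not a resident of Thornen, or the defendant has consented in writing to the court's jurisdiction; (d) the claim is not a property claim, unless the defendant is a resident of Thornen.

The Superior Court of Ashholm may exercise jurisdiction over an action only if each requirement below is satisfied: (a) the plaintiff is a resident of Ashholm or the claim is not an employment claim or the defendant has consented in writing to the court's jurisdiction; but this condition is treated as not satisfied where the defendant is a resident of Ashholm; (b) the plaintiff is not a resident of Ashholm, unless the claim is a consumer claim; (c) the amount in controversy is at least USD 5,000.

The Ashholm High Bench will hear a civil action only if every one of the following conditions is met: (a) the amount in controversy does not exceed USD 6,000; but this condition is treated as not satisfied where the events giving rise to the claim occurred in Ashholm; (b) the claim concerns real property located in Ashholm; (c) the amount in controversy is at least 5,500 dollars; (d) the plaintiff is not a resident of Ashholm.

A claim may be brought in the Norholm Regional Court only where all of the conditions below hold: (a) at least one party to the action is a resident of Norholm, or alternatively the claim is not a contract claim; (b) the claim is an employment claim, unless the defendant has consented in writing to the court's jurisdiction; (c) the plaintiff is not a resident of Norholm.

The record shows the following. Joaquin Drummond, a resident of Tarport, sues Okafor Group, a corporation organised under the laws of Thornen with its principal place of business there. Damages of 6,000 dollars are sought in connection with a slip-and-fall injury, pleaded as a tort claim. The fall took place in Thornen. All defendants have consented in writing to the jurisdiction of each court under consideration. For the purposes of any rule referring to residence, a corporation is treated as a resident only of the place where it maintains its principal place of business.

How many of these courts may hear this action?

The Thornen Regional Court:
  (a) The defendant resides in Thornen, which satisfies one of the alternatives. Condition met.
  (b) Okafor Group resides in Thornen. Met.
  (c) The plaintiff resides in Tarport, which is not Thornen, so one alternative holds. Met.
  (d) The claim is a tort claim, not a property claim. Met.
  → Every requirement is satisfied — jurisdiction.
The Superior Court of Ashholm:
  (a) The claim is a tort claim, not an employment claim — that alternative is enough. The exception is not triggered, since the defendant resides in Thornen, not Ashholm. Met.
  (b) The plaintiff resides in Tarport, which is not Ashholm. Satisfied.
  (c) The amount in controversy is USD 6,000, which meets the $5,000 floor. Satisfied.
  → Jurisdiction lies.
The Ashholm High Bench:
  (a) The amount in controversy is 6,000 dollars, within the 6,000 dollars ceiling. The carve-out does not apply: the operative events occurred in Thornen, not Ashholm. Satisfied.
  (b) The claim does not concern real property. Not satisfied.
  (c) The amount in controversy is 6,000 dollars, which meets the $5,500 floor. Satisfied.
  (d) The plaintiff resides in Tarport, which is not Ashholm. Satisfied.
  → No jurisdiction.
The Norholm Regional Court:
  (a) The claim is a tort claim, not a contract claim — that alternative is enough. Condition met.
  (b) The claim is a tort claim, not an employment claim. The proviso rescues it, though: every defendant has filed written consent. Met.
  (c) The plaintiff resides in Tarport, which is not Norholm. Satisfied.
  → Jurisdiction lies.
Courts with jurisdiction: the Thornen Regional Court, the Superior Court of Ashholm, the Norholm Regional Court — 3 in total.

3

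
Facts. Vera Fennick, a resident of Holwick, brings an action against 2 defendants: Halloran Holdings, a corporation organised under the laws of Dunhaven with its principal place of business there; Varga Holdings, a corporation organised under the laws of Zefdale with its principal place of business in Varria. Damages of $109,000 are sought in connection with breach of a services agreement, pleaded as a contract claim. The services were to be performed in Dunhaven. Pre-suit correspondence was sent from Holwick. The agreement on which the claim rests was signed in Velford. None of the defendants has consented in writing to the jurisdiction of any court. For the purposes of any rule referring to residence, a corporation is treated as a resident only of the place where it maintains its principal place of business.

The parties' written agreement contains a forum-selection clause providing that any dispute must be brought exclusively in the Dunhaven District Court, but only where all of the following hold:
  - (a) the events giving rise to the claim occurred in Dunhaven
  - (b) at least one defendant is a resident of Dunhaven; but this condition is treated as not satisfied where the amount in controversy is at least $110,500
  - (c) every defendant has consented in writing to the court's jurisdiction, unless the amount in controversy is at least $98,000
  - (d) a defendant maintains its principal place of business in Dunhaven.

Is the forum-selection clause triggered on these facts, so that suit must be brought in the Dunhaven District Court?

The Dunhaven District Court:
  (a) The operative events occurred in Dunhaven. Met.
  (b) Halloran Holdings resides in Dunhaven. The exception is not triggered, since the amount in controversy is USD 109,000, below the 110,500 dollars floor. Condition met.
  (c) No such written consent has been filed. The proviso rescues it, though: the amount in controversy is USD 109,000, which meets the 98,000 dollars floor. Met.
  (d) Halloran Holdings has its principal place of business in Dunhaven. Condition met.
  → Forum clause is triggered.

Yes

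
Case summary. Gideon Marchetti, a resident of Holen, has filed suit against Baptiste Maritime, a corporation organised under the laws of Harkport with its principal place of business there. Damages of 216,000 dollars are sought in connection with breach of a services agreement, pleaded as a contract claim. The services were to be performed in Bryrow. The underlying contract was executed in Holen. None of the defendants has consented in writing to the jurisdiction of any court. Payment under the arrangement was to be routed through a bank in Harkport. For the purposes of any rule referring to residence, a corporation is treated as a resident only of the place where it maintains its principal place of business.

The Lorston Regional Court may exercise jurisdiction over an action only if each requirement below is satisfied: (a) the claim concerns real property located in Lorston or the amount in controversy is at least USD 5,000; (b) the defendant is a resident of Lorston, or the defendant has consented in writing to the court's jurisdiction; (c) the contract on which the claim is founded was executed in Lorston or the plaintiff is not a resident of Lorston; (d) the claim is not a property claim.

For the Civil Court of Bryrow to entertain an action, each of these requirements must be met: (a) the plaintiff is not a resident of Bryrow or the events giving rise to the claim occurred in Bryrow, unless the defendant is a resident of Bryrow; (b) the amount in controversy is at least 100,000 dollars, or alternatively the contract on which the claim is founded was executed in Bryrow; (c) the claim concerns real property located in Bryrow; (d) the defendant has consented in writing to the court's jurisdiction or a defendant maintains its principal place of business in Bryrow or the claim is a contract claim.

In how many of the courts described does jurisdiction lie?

The Lorston Regional Court:
  (a) The amount in controversy is $216,000, which meets the $5,000 floor, so this disjunct is met. Satisfied.
  (b) The defendant resides in Harkport, not Lorston; no such written consent has been filed — none of the alternatives is met. Condition not met.
  (c) The plaintiff resides in Holen, which is not Lorston, so one alternative holds. Satisfied.
  (d) The claim is a contract claim, not a property claim. Met.
  → Not every requirement is met — no jurisdiction.
The Civil Court of Bryrow:
  (a) The plaintiff resides in Holen, which is not Bryrow, which satisfies one of the alternatives. Met.
  (b) The amount in controversy is 216,000 dollars, which meets the 100,000 dollars floor, which satisfies one of the alternatives. Met.
  (c) The claim does not concern real property. Not met.
  (d) The claim is a contract claim, so one alternative holds. Condition met.
  → Not every requirement is met — no jurisdiction.
No court satisfies all of its conditions.

0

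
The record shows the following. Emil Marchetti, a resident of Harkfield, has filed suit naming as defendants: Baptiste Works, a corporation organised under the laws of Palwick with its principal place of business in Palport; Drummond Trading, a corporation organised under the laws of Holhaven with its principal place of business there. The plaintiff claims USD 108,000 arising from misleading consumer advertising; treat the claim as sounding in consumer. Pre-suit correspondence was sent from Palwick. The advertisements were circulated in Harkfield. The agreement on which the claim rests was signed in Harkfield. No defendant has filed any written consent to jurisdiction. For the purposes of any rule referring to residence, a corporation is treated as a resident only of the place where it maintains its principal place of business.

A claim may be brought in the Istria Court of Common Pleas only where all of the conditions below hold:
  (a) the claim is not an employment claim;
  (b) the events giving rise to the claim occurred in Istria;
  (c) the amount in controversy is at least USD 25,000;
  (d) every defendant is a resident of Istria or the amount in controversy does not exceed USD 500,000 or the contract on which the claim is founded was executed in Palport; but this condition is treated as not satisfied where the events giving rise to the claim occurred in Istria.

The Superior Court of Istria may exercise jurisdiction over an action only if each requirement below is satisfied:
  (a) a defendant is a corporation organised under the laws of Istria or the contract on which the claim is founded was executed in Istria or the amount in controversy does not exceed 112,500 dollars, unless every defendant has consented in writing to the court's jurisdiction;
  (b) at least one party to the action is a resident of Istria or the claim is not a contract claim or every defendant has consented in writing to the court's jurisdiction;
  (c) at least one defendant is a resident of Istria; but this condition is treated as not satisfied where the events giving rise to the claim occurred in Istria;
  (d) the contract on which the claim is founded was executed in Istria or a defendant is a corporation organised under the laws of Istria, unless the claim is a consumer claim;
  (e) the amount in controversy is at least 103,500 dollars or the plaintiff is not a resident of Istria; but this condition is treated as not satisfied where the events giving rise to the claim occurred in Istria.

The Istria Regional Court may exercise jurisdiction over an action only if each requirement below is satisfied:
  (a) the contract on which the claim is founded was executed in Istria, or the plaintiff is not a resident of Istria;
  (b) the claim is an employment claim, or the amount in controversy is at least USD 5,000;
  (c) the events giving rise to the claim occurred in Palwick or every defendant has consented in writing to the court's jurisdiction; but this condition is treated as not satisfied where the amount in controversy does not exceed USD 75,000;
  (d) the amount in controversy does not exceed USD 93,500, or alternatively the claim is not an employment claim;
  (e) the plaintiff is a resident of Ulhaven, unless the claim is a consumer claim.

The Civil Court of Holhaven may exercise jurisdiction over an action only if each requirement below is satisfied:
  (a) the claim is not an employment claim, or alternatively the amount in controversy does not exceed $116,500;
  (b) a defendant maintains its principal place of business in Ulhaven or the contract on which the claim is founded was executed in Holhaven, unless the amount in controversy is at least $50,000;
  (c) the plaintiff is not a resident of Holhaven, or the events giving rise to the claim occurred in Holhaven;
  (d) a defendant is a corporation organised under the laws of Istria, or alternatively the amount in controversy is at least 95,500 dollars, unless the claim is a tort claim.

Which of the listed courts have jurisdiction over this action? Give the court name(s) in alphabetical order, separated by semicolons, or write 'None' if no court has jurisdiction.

the Civil Court of Holhaven

The Istria Court of Common Pleas:
  (a) The claim is a consumer claim, not an employment claim. Met.
  (b) The operative events occurred in Harkfield, not Istria. Not met.
  (c) The amount in controversy is 108,000 dollars, which meets the 25,000 dollars floor. Condition met.
  (d) The amount in controversy is 108,000 dollars, within the $500,000 ceiling — that alternative is enough. And the carve-out is inapplicable — the operative events occurred in Harkfield, not Istria. Met.
  → The court lacks jurisdiction.
The Superior Court of Istria:
  (a) The amount in controversy is $108,000, within the 112,500 dollars ceiling — that alternative is enough. Met.
  (b) The claim is a consumer claim, not a contract claim, which satisfies one of the alternatives. Met.
  (c) No defendant resides in Istria (they reside in Palport, Holhaven). Fails.
  (d) The contract was executed in Harkfield, not Istria; the corporate defendant(s) are organised in Holhaven, Palwick, not Istria — none of the alternatives is met. But the claim is a consumer claim, and the 'unless' clause therefore excuses the requirement. Met.
  (e) The amount in controversy is $108,000, which meets the $103,500 floor, so one alternative holds. And the carve-out is inapplicable — the operative events occurred in Harkfield, not Istria. Condition met.
  → The court lacks jurisdiction.
The Istria Regional Court:
  (a) The plaintiff resides in Harkfield, which is not Istria — that alternative is enough. Condition met.
  (b) The amount in controversy is USD 108,000, which meets the $5,000 floor, so one alternative holds. Condition met.
  (c) The operative events occurred in Harkfield, not Palwick; no such written consent has been filed — every alternative fails. Not satisfied.
  (d) The claim is a consumer claim, not an employment claim, so one alternative holds. Satisfied.
  (e) The plaintiff resides in Harkfield, not Ulhaven. The proviso rescues it, though: the claim is a consumer claim. Condition met.
  → The court lacks jurisdiction.
The Civil Court of Holhaven:
  (a) The claim is a consumer claim, not an employment claim — that alternative is enough. Met.
  (b) The corporate defendant(s) have their principal place of business in Holhaven, Palport, not Ulhaven; the contract was executed in Harkfield, not Holhaven — none of the alternatives is met. However, the amount in controversy is 108,000 dollars, which meets the 50,000 dollars floor, so the 'unless' proviso supplies this condition. Satisfied.
  (c) The plaintiff resides in Harkfield, which is not Holhaven, which satisfies one of the alternatives. Met.
  (d) The amount in controversy is USD 108,000, which meets the 95,500 dollars floor, which satisfies one of the alternatives. Condition met.
  → The court has jurisdiction.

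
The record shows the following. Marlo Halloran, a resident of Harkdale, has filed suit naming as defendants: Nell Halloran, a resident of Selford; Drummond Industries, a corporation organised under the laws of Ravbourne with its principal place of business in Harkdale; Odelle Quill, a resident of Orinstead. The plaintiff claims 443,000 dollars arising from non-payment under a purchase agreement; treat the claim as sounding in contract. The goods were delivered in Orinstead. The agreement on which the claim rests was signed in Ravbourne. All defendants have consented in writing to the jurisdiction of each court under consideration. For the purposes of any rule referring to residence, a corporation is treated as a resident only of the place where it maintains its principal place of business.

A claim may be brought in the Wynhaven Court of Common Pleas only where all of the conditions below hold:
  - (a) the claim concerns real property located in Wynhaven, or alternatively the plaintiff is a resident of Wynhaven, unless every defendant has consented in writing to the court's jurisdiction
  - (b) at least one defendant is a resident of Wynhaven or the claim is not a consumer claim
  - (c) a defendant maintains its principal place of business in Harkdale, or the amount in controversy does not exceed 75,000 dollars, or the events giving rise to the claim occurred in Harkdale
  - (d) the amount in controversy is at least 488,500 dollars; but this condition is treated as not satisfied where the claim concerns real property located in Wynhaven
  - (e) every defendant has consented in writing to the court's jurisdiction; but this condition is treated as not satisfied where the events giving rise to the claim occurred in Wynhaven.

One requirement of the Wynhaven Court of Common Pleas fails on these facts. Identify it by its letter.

The Wynhaven Court of Common Pleas:
  (a) The claim does not concern real property; the plaintiff resides in Harkdale, not Wynhaven — every alternative fails. But every defendant has filed written consent, and the 'unless' clause therefore excuses the requirement. Met.
  (b) The claim is a contract claim, not a consumer claim — that alternative is enough. Condition met.
  (c) Drummond Industries has its principal place of business in Harkdale, so one alternative holds. Satisfied.
  (d) The amount in controversy is $443,000, below the 488,500 dollars floor. Not met.
  (e) Every defendant has filed written consent. The exception is not triggered, since the operative events occurred in Orinstead, not Wynhaven. Met.
Only condition (d) fails.

(d)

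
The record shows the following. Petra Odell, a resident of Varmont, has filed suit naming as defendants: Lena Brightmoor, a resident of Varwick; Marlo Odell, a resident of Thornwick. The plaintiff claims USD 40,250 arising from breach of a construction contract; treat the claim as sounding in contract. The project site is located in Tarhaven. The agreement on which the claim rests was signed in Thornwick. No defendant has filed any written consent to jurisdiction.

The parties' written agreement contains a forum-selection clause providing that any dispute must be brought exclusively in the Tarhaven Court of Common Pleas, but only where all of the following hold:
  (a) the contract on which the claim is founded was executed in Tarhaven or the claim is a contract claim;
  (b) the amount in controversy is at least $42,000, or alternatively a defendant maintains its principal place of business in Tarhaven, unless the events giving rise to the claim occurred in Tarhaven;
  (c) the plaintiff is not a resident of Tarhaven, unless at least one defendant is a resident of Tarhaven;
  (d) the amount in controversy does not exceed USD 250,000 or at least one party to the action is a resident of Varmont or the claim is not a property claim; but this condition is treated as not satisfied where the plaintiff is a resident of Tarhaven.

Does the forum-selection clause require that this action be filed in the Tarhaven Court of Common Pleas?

Yes

The Tarhaven Court of Common Pleas:
  (a) The claim is a contract claim — that alternative is enough. Satisfied.
  (b) The amount in controversy is 40,250 dollars, below the USD 42,000 floor; no defendant is a corporation — every alternative fails. But the operative events occurred in Tarhaven, and the 'unless' clause therefore excuses the requirement. Satisfied.
  (c) The plaintiff resides in Varmont, which is not Tarhaven. Condition met.
  (d) The amount in controversy is $40,250, within the $250,000 ceiling, so this disjunct is met. The carve-out does not apply: the plaintiff resides in Varmont, not Tarhaven. Met.
  → The clause applies.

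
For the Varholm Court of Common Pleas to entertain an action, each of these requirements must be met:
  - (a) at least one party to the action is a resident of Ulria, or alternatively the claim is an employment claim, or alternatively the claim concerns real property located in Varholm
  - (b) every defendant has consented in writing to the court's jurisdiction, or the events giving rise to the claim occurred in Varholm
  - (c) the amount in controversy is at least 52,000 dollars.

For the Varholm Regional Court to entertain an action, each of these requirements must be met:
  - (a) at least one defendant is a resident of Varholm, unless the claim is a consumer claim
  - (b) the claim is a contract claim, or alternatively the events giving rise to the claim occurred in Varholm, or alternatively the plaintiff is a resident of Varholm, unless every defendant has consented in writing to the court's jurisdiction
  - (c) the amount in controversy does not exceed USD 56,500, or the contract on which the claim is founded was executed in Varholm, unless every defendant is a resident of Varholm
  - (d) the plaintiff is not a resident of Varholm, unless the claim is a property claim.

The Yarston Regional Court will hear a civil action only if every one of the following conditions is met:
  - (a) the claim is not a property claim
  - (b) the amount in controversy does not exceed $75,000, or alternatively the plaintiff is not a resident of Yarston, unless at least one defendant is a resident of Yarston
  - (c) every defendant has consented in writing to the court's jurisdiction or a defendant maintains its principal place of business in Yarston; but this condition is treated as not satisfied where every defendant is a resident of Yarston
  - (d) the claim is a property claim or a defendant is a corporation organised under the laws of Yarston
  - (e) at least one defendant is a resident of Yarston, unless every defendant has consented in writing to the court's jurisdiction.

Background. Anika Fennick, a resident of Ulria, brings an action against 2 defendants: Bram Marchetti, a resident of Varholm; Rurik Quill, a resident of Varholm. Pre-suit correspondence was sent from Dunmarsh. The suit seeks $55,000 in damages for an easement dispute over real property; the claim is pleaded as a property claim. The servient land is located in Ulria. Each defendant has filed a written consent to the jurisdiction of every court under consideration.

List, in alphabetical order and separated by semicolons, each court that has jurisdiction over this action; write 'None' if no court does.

the Varholm Court of Common Pleas; the Varholm Regional Court

The Varholm Court of Common Pleas:
  (a) Anika Fennick resides in Ulria, so this disjunct is met. Satisfied.
  (b) Every defendant has filed written consent, so this disjunct is met. Met.
  (c) The amount in controversy is $55,000, which meets the 52,000 dollars floor. Condition met.
  → Every requirement is satisfied — jurisdiction.
The Varholm Regional Court:
  (a) Bram Marchetti resides in Varholm. Met.
  (b) The claim is a property claim, not a contract claim; the operative events occurred in Ulria, not Varholm; the plaintiff resides in Ulria, not Varholm — every alternative fails. However, every defendant has filed written consent, so the 'unless' proviso supplies this condition. Condition met.
  (c) The amount in controversy is $55,000, within the $56,500 ceiling, so one alternative holds. Met.
  (d) The plaintiff resides in Ulria, which is not Varholm. Met.
  → All conditions met; jurisdiction exists.
The Yarston Regional Court:
  (a) The claim is a property claim. Fails.
  (b) The amount in controversy is $55,000, within the $75,000 ceiling, so one alternative holds. Satisfied.
  (c) Every defendant has filed written consent — that alternative is enough. The exception is not triggered, since the defendants reside as follows — Bram Marchetti in Varholm, Rurik Quill in Varholm — not all in Yarston. Met.
  (d) The claim is a property claim, so this disjunct is met. Satisfied.
  (e) No defendant resides in Yarston (they reside in Varholm, Varholm). The proviso rescues it, though: every defendant has filed written consent. Condition met.
  → No jurisdiction.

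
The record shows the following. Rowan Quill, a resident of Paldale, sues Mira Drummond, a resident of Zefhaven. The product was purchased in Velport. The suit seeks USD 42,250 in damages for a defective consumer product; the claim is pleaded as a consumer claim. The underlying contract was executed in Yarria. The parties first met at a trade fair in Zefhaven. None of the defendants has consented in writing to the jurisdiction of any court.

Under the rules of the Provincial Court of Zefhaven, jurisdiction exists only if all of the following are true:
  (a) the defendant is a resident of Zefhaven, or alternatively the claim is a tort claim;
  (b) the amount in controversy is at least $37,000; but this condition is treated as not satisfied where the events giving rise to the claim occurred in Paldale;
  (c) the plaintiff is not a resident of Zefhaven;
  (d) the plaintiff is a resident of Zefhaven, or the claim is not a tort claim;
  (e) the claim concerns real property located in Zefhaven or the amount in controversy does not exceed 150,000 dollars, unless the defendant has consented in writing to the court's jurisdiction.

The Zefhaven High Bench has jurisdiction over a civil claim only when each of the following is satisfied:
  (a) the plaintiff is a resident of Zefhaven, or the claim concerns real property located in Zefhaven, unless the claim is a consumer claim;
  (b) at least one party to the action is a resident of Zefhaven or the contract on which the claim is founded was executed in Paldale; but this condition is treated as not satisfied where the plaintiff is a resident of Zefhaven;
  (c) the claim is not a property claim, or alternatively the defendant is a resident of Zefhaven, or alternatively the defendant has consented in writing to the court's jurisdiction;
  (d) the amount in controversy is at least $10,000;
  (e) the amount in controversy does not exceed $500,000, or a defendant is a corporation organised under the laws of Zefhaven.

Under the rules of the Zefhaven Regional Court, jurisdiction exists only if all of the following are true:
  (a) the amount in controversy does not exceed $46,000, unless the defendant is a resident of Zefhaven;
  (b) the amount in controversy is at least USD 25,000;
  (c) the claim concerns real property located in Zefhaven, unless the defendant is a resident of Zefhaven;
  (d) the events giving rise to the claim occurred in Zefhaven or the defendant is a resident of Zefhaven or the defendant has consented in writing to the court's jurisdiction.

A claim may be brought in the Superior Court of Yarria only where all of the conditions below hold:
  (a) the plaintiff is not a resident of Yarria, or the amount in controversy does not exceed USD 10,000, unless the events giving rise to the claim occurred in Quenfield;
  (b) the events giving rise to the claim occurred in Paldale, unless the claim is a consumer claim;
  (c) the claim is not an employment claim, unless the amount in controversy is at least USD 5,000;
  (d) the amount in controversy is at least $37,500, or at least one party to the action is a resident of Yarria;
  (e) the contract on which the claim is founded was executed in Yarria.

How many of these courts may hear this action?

The Provincial Court of Zefhaven:
  (a) The defendant resides in Zefhaven, so one alternative holds. Satisfied.
  (b) The amount in controversy is $42,250, which meets the $37,000 floor. The exception is not triggered, since the operative events occurred in Velport, not Paldale. Met.
  (c) The plaintiff resides in Paldale, which is not Zefhaven. Satisfied.
  (d) The claim is a consumer claim, not a tort claim, which satisfies one of the alternatives. Satisfied.
  (e) The amount in controversy is USD 42,250, within the $150,000 ceiling — that alternative is enough. Met.
  → All conditions met; jurisdiction exists.
The Zefhaven High Bench:
  (a) The plaintiff resides in Paldale, not Zefhaven; the claim does not concern real property — no alternative holds. However, the claim is a consumer claim, so the 'unless' proviso supplies this condition. Satisfied.
  (b) Mira Drummond resides in Zefhaven — that alternative is enough. The exception is not triggered, since the plaintiff resides in Paldale, not Zefhaven. Satisfied.
  (c) The claim is a consumer claim, not a property claim — that alternative is enough. Met.
  (d) The amount in controversy is USD 42,250, which meets the 10,000 dollars floor. Condition met.
  (e) The amount in controversy is USD 42,250, within the 500,000 dollars ceiling, so one alternative holds. Met.
  → The court has jurisdiction.
The Zefhaven Regional Court:
  (a) The amount in controversy is USD 42,250, within the $46,000 ceiling. Satisfied.
  (b) The amount in controversy is USD 42,250, which meets the 25,000 dollars floor. Met.
  (c) The claim does not concern real property. However, the defendant resides in Zefhaven, so the 'unless' proviso supplies this condition. Met.
  (d) The defendant resides in Zefhaven, which satisfies one of the alternatives. Condition met.
  → All conditions met; jurisdiction exists.
The Superior Court of Yarria:
  (a) The plaintiff resides in Paldale, which is not Yarria — that alternative is enough. Met.
  (b) The operative events occurred in Velport, not Paldale. However, the claim is a consumer claim, so the 'unless' proviso supplies this condition. Met.
  (c) The claim is a consumer claim, not an employment claim. Condition met.
  (d) The amount in controversy is $42,250, which meets the $37,500 floor, so this disjunct is met. Satisfied.
  (e) The contract was executed in Yarria. Satisfied.
  → Every requirement is satisfied — jurisdiction.
Courts with jurisdiction: the Provincial Court of Zefhaven, the Zefhaven High Bench, the Zefhaven Regional Court, the Superior Court of Yarria — 4 in total.

4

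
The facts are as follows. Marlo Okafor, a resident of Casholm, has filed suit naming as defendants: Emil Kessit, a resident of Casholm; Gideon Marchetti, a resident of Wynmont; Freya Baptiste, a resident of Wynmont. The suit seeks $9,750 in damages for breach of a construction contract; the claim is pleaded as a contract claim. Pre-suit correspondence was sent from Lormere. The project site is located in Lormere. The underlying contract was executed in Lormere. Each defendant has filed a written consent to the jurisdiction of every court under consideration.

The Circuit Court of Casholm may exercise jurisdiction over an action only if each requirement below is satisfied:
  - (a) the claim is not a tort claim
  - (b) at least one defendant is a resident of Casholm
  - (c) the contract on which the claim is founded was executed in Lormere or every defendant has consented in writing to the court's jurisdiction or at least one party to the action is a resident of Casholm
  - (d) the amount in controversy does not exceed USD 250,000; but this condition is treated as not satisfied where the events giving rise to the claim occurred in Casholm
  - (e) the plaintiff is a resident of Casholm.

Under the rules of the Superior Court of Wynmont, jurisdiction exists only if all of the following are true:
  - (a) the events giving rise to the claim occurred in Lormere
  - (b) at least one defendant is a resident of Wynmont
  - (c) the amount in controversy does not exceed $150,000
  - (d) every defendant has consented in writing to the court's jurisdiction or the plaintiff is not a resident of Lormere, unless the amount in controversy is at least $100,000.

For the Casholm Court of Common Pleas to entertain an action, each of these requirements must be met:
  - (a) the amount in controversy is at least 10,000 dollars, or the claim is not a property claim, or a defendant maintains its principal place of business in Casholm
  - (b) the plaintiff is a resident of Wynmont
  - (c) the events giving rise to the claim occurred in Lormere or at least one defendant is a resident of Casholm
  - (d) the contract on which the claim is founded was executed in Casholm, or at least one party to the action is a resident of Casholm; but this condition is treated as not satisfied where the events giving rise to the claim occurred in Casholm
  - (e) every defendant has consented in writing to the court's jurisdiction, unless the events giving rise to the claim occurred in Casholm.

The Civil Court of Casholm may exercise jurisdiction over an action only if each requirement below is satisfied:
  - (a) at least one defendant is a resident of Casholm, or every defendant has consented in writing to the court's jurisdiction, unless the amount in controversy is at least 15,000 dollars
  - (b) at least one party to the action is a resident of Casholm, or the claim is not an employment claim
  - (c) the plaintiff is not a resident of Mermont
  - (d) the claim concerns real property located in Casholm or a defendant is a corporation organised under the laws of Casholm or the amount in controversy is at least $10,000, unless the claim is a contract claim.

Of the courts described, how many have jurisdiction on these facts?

The Circuit Court of Casholm:
  (a) The claim is a contract claim, not a tort claim. Satisfied.
  (b) Emil Kessit resides in Casholm. Condition met.
  (c) The contract was executed in Lormere, so one alternative holds. Satisfied.
  (d) The amount in controversy is $9,750, within the USD 250,000 ceiling. The exception is not triggered, since the operative events occurred in Lormere, not Casholm. Condition met.
  (e) The plaintiff resides in Casholm. Satisfied.
  → Every requirement is satisfied — jurisdiction.
The Superior Court of Wynmont:
  (a) The operative events occurred in Lormere. Condition met.
  (b) Gideon Marchetti resides in Wynmont. Met.
  (c) The amount in controversy is 9,750 dollars, within the 150,000 dollars ceiling. Condition met.
  (d) Every defendant has filed written consent — that alternative is enough. Satisfied.
  → Every requirement is satisfied — jurisdiction.
The Casholm Court of Common Pleas:
  (a) The claim is a contract claim, not a property claim, so this disjunct is met. Satisfied.
  (b) The plaintiff resides in Casholm, not Wynmont. Fails.
  (c) The operative events occurred in Lormere — that alternative is enough. Satisfied.
  (d) Marlo Okafor resides in Casholm, so this disjunct is met. And the carve-out is inapplicable — the operative events occurred in Lormere, not Casholm. Met.
  (e) Every defendant has filed written consent. Condition met.
  → At least one condition fails; no jurisdiction.
The Civil Court of Casholm:
  (a) Emil Kessit resides in Casholm — that alternative is enough. Satisfied.
  (b) Marlo Okafor resides in Casholm, so one alternative holds. Condition met.
  (c) The plaintiff resides in Casholm, which is not Mermont. Condition met.
  (d) The claim does not concern real property; no defendant is a corporation; the amount in controversy is 9,750 dollars, below the USD 10,000 floor — none of the alternatives is met. The proviso rescues it, though: the claim is a contract claim. Condition met.
  → Every requirement is satisfied — jurisdiction.
Courts with jurisdiction: the Circuit Court of Casholm, the Superior Court of Wynmont, the Civil Court of Casholm — 3 in total.

3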